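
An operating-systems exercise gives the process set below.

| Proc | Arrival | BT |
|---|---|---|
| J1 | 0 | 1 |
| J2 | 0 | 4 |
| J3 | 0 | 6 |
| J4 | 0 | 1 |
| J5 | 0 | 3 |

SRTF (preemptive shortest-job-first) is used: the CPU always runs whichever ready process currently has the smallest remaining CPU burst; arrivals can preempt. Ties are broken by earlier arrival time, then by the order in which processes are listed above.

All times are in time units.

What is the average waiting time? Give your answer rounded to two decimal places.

3.40

Gantt: | J1 0-1 | J4 1-2 | J5 2-5 | J2 5-9 | J3 9-15 |
Completion: J1=1  J2=9  J3=15  J4=2  J5=5
Turnaround (C−A): J1=1  J2=9  J3=15  J4=2  J5=5
Waiting times: J1=0, J2=5, J3=9, J4=1, J5=2
Average waiting = (0+5+9+1+2) / 5 = 17/5 = 3.40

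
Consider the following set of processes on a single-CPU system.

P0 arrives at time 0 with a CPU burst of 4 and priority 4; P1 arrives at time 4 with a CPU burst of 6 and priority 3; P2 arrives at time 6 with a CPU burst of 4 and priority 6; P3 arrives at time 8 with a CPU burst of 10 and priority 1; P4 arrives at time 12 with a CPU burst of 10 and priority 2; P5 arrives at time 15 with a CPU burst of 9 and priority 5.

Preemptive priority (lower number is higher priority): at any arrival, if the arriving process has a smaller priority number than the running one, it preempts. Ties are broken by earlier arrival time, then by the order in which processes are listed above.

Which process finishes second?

Schedule: | P0 0-4 | P1 4-8 | P3 8-18 | P4 18-28 | P1 28-30 | P5 30-39 | P2 39-43 |
Completion: P0=4  P1=30  P2=43  P3=18  P4=28  P5=39
Finish order: P0 → P3 → P4 → P1 → P5 → P2

P3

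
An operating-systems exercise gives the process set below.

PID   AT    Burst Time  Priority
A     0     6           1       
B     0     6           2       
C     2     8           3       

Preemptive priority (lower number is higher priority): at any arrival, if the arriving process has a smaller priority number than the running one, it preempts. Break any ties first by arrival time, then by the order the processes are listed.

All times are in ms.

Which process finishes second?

Gantt: | A 0-6 | B 6-12 | C 12-20 |
Completion: A=6  B=12  C=20
Finish order: A → B → C

B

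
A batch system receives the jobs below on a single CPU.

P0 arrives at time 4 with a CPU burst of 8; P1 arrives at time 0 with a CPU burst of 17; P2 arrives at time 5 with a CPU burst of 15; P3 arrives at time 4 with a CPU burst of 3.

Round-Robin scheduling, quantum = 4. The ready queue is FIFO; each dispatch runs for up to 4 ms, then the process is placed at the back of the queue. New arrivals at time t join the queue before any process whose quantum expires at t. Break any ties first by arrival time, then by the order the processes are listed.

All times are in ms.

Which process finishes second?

P0

Schedule: | P1 0-4 | P0 4-8 | P3 8-11 | P1 11-15 | P2 15-19 | P0 19-23 | P1 23-27 | P2 27-31 | P1 31-35 | P2 35-39 | P1 39-40 | P2 40-43 |
Completion: P0=23  P1=40  P2=43  P3=11
Turnaround (C−A): P0=19  P1=40  P2=38  P3=7
Finish order: P3 → P0 → P1 → P2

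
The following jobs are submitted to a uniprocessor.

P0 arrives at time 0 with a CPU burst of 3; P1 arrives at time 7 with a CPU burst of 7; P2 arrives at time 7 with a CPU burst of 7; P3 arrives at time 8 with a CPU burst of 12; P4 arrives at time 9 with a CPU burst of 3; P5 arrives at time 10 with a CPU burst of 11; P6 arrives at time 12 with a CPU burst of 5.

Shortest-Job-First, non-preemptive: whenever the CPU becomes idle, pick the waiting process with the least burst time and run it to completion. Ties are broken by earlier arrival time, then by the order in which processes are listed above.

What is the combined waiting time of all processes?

Schedule: | P0 0-3 | idle 3-7 | P1 7-14 | P4 14-17 | P6 17-22 | P2 22-29 | P5 29-40 | P3 40-52 |
Completion: P0=3  P1=14  P2=29  P3=52  P4=17  P5=40  P6=22
Turnaround (C−A): P0=3  P1=7  P2=22  P3=44  P4=8  P5=30  P6=10
Waiting = turnaround − burst: P0=0, P1=0, P2=15, P3=32, P4=5, P5=19, P6=5
Total waiting = 0 + 0 + 15 + 32 + 5 + 19 + 5 = 76

76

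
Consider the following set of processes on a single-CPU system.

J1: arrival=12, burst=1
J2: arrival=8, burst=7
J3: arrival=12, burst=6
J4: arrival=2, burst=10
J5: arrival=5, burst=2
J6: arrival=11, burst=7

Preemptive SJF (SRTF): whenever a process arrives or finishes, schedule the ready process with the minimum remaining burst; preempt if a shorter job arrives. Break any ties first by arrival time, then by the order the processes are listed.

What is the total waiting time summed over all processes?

Gantt: | idle 0-2 | J4 2-5 | J5 5-7 | J4 7-12 | J1 12-13 | J4 13-15 | J3 15-21 | J2 21-28 | J6 28-35 |
Completion: J1=13  J2=28  J3=21  J4=15  J5=7  J6=35
Turnaround (C−A): J1=1  J2=20  J3=9  J4=13  J5=2  J6=24
Waiting = turnaround − burst: J1=0, J2=13, J3=3, J4=3, J5=0, J6=17
Total waiting = 0 + 13 + 3 + 3 + 0 + 17 = 36

36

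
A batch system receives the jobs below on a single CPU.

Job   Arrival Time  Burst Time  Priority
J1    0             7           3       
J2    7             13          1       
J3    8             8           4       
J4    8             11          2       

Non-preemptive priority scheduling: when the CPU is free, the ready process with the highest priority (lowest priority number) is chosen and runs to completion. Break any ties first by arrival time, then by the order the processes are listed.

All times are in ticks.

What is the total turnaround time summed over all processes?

Timeline: | J1 0-7 | J2 7-20 | J4 20-31 | J3 31-39 |
Completion: J1=7  J2=20  J3=39  J4=31
Turnaround (C−A): J1=7  J2=13  J3=31  J4=23
Turnaround = completion − arrival: J1=7, J2=13, J3=31, J4=23
Total turnaround = 7 + 13 + 31 + 23 = 74

74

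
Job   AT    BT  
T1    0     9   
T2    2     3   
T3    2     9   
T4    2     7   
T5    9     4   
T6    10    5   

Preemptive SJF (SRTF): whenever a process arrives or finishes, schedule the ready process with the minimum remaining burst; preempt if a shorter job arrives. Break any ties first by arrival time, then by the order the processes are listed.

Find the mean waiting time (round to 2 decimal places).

Timeline: | T1 0-2 | T2 2-5 | T1 5-12 | T5 12-16 | T6 16-21 | T4 21-28 | T3 28-37 |
Completion: T1=12  T2=5  T3=37  T4=28  T5=16  T6=21
Waiting times: T1=3, T2=0, T3=26, T4=19, T5=3, T6=6
Average waiting = (3+0+26+19+3+6) / 6 = 57/6 = 9.50

9.50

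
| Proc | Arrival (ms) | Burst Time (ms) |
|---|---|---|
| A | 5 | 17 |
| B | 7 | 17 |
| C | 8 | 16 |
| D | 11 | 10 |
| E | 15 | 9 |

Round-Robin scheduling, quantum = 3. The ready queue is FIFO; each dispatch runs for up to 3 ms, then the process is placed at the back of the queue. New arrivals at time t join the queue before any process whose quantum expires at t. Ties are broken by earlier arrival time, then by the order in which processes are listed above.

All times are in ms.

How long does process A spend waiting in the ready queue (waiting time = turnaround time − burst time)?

Timeline: | idle 0-5 | A 5-8 | B 8-11 | C 11-14 | A 14-17 | D 17-20 | B 20-23 | C 23-26 | E 26-29 | A 29-32 | D 32-35 | B 35-38 | C 38-41 | E 41-44 | A 44-47 | D 47-50 | B 50-53 | C 53-56 | E 56-59 | A 59-62 | D 62-63 | B 63-66 | C 66-69 | A 69-71 | B 71-73 | C 73-74 |
Completion: A=71  B=73  C=74  D=63  E=59
Waiting(A) = turnaround − burst = 66 − 17 = 49

49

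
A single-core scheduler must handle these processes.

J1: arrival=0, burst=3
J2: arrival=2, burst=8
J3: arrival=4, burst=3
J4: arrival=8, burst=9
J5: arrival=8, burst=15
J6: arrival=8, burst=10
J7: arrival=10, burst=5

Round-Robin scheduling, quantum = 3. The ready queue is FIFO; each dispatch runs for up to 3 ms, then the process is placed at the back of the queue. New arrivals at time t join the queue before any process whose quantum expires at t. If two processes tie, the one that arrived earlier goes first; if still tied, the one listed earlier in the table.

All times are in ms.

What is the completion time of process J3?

9

Gantt: | J1 0-3 | J2 3-6 | J3 6-9 | J2 9-12 | J4 12-15 | J5 15-18 | J6 18-21 | J7 21-24 | J2 24-26 | J4 26-29 | J5 29-32 | J6 32-35 | J7 35-37 | J4 37-40 | J5 40-43 | J6 43-46 | J5 46-49 | J6 49-50 | J5 50-53 |
Completion: J1=3  J2=26  J3=9  J4=40  J5=53  J6=50  J7=37
Turnaround (C−A): J1=3  J2=24  J3=5  J4=32  J5=45  J6=42  J7=27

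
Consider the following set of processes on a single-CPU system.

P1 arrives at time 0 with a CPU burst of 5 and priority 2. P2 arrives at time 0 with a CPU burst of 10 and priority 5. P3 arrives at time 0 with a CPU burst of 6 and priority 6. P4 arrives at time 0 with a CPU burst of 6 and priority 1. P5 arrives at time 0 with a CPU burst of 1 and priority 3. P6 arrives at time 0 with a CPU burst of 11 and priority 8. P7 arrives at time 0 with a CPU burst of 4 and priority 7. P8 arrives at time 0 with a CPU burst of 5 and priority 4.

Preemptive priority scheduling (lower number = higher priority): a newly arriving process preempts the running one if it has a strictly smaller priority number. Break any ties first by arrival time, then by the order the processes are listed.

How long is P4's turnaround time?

6

Timeline: | P4 0-6 | P1 6-11 | P5 11-12 | P8 12-17 | P2 17-27 | P3 27-33 | P7 33-37 | P6 37-48 |
Completion: P1=11  P2=27  P3=33  P4=6  P5=12  P6=48  P7=37  P8=17
Turnaround (C−A): P1=11  P2=27  P3=33  P4=6  P5=12  P6=48  P7=37  P8=17
Turnaround(P4) = completion − arrival = 6 − 0 = 6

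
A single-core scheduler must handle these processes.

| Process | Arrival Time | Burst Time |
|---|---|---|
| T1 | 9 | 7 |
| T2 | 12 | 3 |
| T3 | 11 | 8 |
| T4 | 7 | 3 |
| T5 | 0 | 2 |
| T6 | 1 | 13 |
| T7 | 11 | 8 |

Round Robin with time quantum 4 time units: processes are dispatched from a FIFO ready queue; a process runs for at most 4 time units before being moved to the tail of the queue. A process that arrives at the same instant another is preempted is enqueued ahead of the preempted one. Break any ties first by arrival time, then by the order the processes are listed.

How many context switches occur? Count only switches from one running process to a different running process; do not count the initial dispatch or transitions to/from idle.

11

Timeline: | T5 0-2 | T6 2-10 | T4 10-13 | T1 13-17 | T6 17-21 | T3 21-25 | T7 25-29 | T2 29-32 | T1 32-35 | T6 35-36 | T3 36-40 | T7 40-44 |
Completion: T1=35  T2=32  T3=40  T4=13  T5=2  T6=36  T7=44
Turnaround (C−A): T1=26  T2=20  T3=29  T4=6  T5=2  T6=35  T7=33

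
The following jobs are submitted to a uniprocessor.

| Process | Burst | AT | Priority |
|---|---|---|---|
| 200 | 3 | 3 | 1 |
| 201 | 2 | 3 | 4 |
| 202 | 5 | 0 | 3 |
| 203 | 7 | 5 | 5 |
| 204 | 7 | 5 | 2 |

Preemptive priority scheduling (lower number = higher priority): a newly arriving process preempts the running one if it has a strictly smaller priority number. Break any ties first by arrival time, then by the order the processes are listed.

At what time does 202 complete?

15

Gantt: | 202 0-3 | 200 3-6 | 204 6-13 | 202 13-15 | 201 15-17 | 203 17-24 |
Completion: 200=6  201=17  202=15  203=24  204=13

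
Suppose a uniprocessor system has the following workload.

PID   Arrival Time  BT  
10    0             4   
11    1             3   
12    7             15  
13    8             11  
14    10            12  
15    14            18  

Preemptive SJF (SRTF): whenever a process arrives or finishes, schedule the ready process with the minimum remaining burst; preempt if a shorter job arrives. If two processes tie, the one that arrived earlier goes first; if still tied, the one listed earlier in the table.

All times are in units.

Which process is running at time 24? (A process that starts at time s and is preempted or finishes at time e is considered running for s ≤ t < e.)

14

Timeline: | 10 0-4 | 11 4-7 | 12 7-8 | 13 8-19 | 14 19-31 | 12 31-45 | 15 45-63 |
Completion: 10=4  11=7  12=45  13=19  14=31  15=63
Turnaround (C−A): 10=4  11=6  12=38  13=11  14=21  15=49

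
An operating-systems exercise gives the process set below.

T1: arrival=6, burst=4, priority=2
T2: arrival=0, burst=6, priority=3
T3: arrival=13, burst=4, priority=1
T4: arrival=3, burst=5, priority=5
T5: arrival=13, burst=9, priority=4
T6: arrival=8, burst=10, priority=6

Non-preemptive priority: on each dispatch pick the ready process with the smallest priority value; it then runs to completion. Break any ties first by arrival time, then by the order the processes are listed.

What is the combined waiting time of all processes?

Schedule: | T2 0-6 | T1 6-10 | T4 10-15 | T3 15-19 | T5 19-28 | T6 28-38 |
Completion: T1=10  T2=6  T3=19  T4=15  T5=28  T6=38
Turnaround (C−A): T1=4  T2=6  T3=6  T4=12  T5=15  T6=30
Waiting = turnaround − burst: T1=0, T2=0, T3=2, T4=7, T5=6, T6=20
Total waiting = 0 + 0 + 2 + 7 + 6 + 20 = 35

35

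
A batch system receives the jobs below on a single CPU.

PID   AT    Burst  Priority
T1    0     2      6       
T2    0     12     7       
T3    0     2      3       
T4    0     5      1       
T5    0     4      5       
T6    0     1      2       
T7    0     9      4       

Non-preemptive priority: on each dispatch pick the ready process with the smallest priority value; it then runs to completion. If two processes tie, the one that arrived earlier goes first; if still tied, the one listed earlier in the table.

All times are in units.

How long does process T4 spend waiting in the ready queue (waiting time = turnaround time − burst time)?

0

Schedule: | T4 0-5 | T6 5-6 | T3 6-8 | T7 8-17 | T5 17-21 | T1 21-23 | T2 23-35 |
Completion: T1=23  T2=35  T3=8  T4=5  T5=21  T6=6  T7=17
Turnaround (C−A): T1=23  T2=35  T3=8  T4=5  T5=21  T6=6  T7=17
Waiting(T4) = turnaround − burst = 5 − 5 = 0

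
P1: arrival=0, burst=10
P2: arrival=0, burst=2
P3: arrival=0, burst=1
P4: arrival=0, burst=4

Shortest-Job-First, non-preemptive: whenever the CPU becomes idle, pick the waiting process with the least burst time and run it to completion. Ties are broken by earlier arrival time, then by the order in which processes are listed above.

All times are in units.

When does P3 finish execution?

1

Schedule: | P3 0-1 | P2 1-3 | P4 3-7 | P1 7-17 |
Completion: P1=17  P2=3  P3=1  P4=7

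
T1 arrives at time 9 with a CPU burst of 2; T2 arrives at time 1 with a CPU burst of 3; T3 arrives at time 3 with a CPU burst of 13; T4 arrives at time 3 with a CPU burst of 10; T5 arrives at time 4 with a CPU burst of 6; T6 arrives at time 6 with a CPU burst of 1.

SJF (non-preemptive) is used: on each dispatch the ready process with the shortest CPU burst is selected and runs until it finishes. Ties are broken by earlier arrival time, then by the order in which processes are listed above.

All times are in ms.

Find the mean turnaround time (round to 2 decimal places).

Gantt: | idle 0-1 | T2 1-4 | T5 4-10 | T6 10-11 | T1 11-13 | T4 13-23 | T3 23-36 |
Completion: T1=13  T2=4  T3=36  T4=23  T5=10  T6=11
Turnaround times: T1=4, T2=3, T3=33, T4=20, T5=6, T6=5
Average turnaround = (4+3+33+20+6+5) / 6 = 71/6 = 11.83

11.83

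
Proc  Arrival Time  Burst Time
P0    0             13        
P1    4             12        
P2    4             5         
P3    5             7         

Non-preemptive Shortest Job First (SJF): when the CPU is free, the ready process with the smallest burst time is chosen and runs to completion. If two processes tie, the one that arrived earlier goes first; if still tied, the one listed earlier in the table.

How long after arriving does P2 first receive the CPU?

Timeline: | P0 0-13 | P2 13-18 | P3 18-25 | P1 25-37 |
Completion: P0=13  P1=37  P2=18  P3=25
Turnaround (C−A): P0=13  P1=33  P2=14  P3=20
Response(P2) = first start − arrival = 13 − 4 = 9

9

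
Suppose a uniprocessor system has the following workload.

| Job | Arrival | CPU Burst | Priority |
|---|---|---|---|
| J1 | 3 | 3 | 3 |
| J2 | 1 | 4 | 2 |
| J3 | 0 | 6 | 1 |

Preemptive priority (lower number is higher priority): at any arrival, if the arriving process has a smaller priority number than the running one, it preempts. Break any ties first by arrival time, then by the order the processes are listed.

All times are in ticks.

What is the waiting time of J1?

7

Schedule: | J3 0-6 | J2 6-10 | J1 10-13 |
Completion: J1=13  J2=10  J3=6
Waiting(J1) = turnaround − burst = 10 − 3 = 7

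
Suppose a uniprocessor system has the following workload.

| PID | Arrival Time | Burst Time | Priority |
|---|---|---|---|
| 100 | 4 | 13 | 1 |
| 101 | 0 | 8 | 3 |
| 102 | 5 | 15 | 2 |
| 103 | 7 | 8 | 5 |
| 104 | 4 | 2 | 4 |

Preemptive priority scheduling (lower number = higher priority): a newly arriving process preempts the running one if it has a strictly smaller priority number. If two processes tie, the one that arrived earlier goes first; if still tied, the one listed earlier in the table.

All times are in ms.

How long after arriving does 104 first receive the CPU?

Schedule: | 101 0-4 | 100 4-17 | 102 17-32 | 101 32-36 | 104 36-38 | 103 38-46 |
Completion: 100=17  101=36  102=32  103=46  104=38
Turnaround (C−A): 100=13  101=36  102=27  103=39  104=34
Response(104) = first start − arrival = 36 − 4 = 32

32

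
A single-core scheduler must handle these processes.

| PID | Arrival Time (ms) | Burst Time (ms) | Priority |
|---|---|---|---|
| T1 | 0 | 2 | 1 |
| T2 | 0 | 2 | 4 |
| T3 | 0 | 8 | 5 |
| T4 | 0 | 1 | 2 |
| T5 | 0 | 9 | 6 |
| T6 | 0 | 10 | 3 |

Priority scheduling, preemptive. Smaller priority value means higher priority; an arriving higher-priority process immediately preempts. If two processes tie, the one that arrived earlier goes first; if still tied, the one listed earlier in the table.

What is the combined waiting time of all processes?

56

Timeline: | T1 0-2 | T4 2-3 | T6 3-13 | T2 13-15 | T3 15-23 | T5 23-32 |
Completion: T1=2  T2=15  T3=23  T4=3  T5=32  T6=13
Waiting = turnaround − burst: T1=0, T2=13, T3=15, T4=2, T5=23, T6=3
Total waiting = 0 + 13 + 15 + 2 + 23 + 3 = 56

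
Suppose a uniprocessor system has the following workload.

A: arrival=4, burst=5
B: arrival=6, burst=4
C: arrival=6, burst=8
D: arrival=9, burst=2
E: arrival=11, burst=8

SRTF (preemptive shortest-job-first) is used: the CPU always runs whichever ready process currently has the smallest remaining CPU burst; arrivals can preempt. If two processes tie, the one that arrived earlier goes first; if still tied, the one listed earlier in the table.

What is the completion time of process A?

9

Schedule: | idle 0-4 | A 4-9 | D 9-11 | B 11-15 | C 15-23 | E 23-31 |
Completion: A=9  B=15  C=23  D=11  E=31
Turnaround (C−A): A=5  B=9  C=17  D=2  E=20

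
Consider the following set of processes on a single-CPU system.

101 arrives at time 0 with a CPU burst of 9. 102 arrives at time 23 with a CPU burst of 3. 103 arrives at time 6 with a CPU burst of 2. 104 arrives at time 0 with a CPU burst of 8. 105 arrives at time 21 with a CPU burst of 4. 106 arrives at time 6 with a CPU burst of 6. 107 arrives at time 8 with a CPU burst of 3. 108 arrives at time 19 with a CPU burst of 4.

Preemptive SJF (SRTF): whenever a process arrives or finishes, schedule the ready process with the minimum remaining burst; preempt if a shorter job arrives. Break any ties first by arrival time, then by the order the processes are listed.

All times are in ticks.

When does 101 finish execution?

Gantt: | 104 0-8 | 103 8-10 | 107 10-13 | 106 13-19 | 108 19-23 | 102 23-26 | 105 26-30 | 101 30-39 |
Completion: 101=39  102=26  103=10  104=8  105=30  106=19  107=13  108=23

39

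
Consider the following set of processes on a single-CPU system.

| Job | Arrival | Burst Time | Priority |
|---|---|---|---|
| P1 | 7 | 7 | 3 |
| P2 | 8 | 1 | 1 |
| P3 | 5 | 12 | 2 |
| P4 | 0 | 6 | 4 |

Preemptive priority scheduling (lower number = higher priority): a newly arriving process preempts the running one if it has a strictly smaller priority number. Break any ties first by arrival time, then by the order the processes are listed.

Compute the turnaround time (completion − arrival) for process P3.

13

Schedule: | P4 0-5 | P3 5-8 | P2 8-9 | P3 9-18 | P1 18-25 | P4 25-26 |
Completion: P1=25  P2=9  P3=18  P4=26
Turnaround (C−A): P1=18  P2=1  P3=13  P4=26
Turnaround(P3) = completion − arrival = 18 − 5 = 13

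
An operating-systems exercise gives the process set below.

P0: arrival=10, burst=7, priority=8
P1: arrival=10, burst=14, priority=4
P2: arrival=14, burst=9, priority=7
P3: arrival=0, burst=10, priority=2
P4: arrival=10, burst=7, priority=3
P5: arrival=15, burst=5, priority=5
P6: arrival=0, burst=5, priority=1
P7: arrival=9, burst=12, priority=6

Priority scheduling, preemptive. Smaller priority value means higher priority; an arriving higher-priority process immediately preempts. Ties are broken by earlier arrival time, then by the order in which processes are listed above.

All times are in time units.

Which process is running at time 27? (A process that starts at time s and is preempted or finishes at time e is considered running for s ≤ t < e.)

Schedule: | P6 0-5 | P3 5-15 | P4 15-22 | P1 22-36 | P5 36-41 | P7 41-53 | P2 53-62 | P0 62-69 |
Completion: P0=69  P1=36  P2=62  P3=15  P4=22  P5=41  P6=5  P7=53
Turnaround (C−A): P0=59  P1=26  P2=48  P3=15  P4=12  P5=26  P6=5  P7=44

P1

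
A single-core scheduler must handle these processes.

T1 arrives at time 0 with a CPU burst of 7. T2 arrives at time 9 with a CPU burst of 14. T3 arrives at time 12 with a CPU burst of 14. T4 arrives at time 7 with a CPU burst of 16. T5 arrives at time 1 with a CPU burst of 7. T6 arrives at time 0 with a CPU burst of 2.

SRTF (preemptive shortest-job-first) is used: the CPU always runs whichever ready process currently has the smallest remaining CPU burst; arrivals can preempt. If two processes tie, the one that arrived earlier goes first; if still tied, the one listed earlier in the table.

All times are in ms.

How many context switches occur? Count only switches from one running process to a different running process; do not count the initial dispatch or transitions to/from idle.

Schedule: | T6 0-2 | T1 2-9 | T5 9-16 | T2 16-30 | T3 30-44 | T4 44-60 |
Completion: T1=9  T2=30  T3=44  T4=60  T5=16  T6=2
Turnaround (C−A): T1=9  T2=21  T3=32  T4=53  T5=15  T6=2

5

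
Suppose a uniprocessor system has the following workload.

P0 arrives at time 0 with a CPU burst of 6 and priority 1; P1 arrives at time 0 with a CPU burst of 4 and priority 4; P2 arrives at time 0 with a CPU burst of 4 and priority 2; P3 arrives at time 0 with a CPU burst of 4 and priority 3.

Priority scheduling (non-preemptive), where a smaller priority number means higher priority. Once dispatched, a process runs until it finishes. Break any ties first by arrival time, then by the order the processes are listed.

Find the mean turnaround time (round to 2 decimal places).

Timeline: | P0 0-6 | P2 6-10 | P3 10-14 | P1 14-18 |
Completion: P0=6  P1=18  P2=10  P3=14
Turnaround (C−A): P0=6  P1=18  P2=10  P3=14
Turnaround times: P0=6, P1=18, P2=10, P3=14
Average turnaround = (6+18+10+14) / 4 = 48/4 = 12.00

12.00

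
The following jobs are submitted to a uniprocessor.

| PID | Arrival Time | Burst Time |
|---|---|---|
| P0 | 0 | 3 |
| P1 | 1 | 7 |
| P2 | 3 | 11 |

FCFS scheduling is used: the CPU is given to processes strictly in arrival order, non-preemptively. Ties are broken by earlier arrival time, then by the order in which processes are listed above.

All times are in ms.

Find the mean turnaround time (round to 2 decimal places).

Gantt: | P0 0-3 | P1 3-10 | P2 10-21 |
Completion: P0=3  P1=10  P2=21
Turnaround (C−A): P0=3  P1=9  P2=18
Turnaround times: P0=3, P1=9, P2=18
Average turnaround = (3+9+18) / 3 = 30/3 = 10.00

10.00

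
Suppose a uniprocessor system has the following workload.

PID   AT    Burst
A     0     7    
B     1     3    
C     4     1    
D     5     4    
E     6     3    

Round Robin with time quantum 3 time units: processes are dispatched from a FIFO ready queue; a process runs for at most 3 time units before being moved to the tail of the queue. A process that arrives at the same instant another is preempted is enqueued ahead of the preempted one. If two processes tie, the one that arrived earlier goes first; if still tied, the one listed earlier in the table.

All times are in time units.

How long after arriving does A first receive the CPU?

0

Timeline: | A 0-3 | B 3-6 | A 6-9 | C 9-10 | D 10-13 | E 13-16 | A 16-17 | D 17-18 |
Completion: A=17  B=6  C=10  D=18  E=16
Turnaround (C−A): A=17  B=5  C=6  D=13  E=10
Response(A) = first start − arrival = 0 − 0 = 0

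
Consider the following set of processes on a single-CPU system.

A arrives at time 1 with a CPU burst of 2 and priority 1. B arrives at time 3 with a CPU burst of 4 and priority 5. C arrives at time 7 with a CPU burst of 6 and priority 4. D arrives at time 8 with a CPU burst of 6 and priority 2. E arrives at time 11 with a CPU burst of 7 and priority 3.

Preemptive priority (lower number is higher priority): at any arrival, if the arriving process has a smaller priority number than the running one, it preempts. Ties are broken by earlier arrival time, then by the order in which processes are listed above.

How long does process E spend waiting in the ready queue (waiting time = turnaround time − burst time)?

Gantt: | idle 0-1 | A 1-3 | B 3-7 | C 7-8 | D 8-14 | E 14-21 | C 21-26 |
Completion: A=3  B=7  C=26  D=14  E=21
Waiting(E) = turnaround − burst = 10 − 7 = 3

3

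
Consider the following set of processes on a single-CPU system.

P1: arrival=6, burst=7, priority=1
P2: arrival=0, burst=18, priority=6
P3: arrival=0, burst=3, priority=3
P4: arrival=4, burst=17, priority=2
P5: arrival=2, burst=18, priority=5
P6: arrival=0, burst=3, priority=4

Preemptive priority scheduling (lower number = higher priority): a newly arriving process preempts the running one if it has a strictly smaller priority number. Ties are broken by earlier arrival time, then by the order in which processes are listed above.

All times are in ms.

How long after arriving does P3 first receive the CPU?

0

Gantt: | P3 0-3 | P6 3-4 | P4 4-6 | P1 6-13 | P4 13-28 | P6 28-30 | P5 30-48 | P2 48-66 |
Completion: P1=13  P2=66  P3=3  P4=28  P5=48  P6=30
Turnaround (C−A): P1=7  P2=66  P3=3  P4=24  P5=46  P6=30
Response(P3) = first start − arrival = 0 − 0 = 0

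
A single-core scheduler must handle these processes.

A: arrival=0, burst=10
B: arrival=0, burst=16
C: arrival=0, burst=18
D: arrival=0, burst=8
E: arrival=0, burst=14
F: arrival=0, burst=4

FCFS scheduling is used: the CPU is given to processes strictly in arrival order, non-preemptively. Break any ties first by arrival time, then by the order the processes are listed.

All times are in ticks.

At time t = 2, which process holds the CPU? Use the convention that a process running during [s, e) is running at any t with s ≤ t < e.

Timeline: | A 0-10 | B 10-26 | C 26-44 | D 44-52 | E 52-66 | F 66-70 |
Completion: A=10  B=26  C=44  D=52  E=66  F=70

A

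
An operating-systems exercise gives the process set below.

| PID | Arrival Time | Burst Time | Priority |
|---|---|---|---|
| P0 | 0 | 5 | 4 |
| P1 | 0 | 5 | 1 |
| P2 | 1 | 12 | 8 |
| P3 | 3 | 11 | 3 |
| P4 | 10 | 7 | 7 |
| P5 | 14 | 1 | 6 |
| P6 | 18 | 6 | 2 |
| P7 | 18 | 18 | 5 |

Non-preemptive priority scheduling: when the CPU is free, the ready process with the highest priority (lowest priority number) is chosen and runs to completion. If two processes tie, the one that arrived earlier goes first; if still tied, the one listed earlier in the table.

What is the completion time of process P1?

Schedule: | P1 0-5 | P3 5-16 | P0 16-21 | P6 21-27 | P7 27-45 | P5 45-46 | P4 46-53 | P2 53-65 |
Completion: P0=21  P1=5  P2=65  P3=16  P4=53  P5=46  P6=27  P7=45
Turnaround (C−A): P0=21  P1=5  P2=64  P3=13  P4=43  P5=32  P6=9  P7=27

5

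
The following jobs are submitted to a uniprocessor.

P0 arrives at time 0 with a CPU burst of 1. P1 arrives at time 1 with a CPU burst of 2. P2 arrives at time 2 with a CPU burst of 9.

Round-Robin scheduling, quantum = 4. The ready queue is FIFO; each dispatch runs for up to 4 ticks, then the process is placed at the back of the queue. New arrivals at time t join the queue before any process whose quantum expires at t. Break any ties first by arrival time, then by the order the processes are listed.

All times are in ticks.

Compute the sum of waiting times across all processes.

Schedule: | P0 0-1 | P1 1-3 | P2 3-12 |
Completion: P0=1  P1=3  P2=12
Waiting = turnaround − burst: P0=0, P1=0, P2=1
Total waiting = 0 + 0 + 1 = 1

1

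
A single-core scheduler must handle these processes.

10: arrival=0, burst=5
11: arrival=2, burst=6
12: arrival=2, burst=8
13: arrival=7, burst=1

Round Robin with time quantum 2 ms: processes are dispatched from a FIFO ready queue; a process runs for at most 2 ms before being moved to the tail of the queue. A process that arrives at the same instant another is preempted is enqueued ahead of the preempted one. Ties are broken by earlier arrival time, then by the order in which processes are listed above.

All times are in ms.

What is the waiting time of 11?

Timeline: | 10 0-2 | 11 2-4 | 12 4-6 | 10 6-8 | 11 8-10 | 12 10-12 | 13 12-13 | 10 13-14 | 11 14-16 | 12 16-20 |
Completion: 10=14  11=16  12=20  13=13
Waiting(11) = turnaround − burst = 14 − 6 = 8

8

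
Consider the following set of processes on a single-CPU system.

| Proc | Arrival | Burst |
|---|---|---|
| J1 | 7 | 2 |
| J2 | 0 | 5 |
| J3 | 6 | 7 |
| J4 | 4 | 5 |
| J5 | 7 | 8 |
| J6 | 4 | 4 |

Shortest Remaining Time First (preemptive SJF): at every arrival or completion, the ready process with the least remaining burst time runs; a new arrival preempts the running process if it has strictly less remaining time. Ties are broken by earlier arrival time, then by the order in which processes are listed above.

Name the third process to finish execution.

Gantt: | J2 0-5 | J6 5-9 | J1 9-11 | J4 11-16 | J3 16-23 | J5 23-31 |
Completion: J1=11  J2=5  J3=23  J4=16  J5=31  J6=9
Finish order: J2 → J6 → J1 → J4 → J3 → J5

J1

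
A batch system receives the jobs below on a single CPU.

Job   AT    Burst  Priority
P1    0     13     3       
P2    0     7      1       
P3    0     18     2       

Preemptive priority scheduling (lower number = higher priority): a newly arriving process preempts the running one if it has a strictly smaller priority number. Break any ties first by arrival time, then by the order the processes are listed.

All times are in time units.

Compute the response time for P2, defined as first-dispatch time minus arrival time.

0

Schedule: | P2 0-7 | P3 7-25 | P1 25-38 |
Completion: P1=38  P2=7  P3=25
Turnaround (C−A): P1=38  P2=7  P3=25
Response(P2) = first start − arrival = 0 − 0 = 0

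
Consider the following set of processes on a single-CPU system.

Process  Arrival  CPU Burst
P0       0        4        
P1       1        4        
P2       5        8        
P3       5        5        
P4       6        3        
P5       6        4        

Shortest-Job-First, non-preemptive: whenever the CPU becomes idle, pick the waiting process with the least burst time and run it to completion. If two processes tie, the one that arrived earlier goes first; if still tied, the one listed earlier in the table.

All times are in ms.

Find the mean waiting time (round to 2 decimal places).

Timeline: | P0 0-4 | P1 4-8 | P4 8-11 | P5 11-15 | P3 15-20 | P2 20-28 |
Completion: P0=4  P1=8  P2=28  P3=20  P4=11  P5=15
Waiting times: P0=0, P1=3, P2=15, P3=10, P4=2, P5=5
Average waiting = (0+3+15+10+2+5) / 6 = 35/6 = 5.83

5.83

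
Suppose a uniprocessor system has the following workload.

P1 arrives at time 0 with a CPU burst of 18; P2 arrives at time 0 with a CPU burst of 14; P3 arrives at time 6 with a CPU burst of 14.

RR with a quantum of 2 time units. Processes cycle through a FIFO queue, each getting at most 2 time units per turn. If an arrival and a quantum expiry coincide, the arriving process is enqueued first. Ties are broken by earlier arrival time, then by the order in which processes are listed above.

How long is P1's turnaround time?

Timeline: | P1 0-2 | P2 2-4 | P1 4-6 | P2 6-8 | P3 8-10 | P1 10-12 | P2 12-14 | P3 14-16 | P1 16-18 | P2 18-20 | P3 20-22 | P1 22-24 | P2 24-26 | P3 26-28 | P1 28-30 | P2 30-32 | P3 32-34 | P1 34-36 | P2 36-38 | P3 38-40 | P1 40-42 | P3 42-44 | P1 44-46 |
Completion: P1=46  P2=38  P3=44
Turnaround(P1) = completion − arrival = 46 − 0 = 46

46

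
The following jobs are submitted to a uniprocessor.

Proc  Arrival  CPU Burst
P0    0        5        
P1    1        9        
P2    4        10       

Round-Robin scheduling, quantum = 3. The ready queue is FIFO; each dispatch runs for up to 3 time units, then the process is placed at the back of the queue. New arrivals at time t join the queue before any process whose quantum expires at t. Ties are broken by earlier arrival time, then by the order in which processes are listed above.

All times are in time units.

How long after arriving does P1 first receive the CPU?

2

Schedule: | P0 0-3 | P1 3-6 | P0 6-8 | P2 8-11 | P1 11-14 | P2 14-17 | P1 17-20 | P2 20-24 |
Completion: P0=8  P1=20  P2=24
Response(P1) = first start − arrival = 3 − 1 = 2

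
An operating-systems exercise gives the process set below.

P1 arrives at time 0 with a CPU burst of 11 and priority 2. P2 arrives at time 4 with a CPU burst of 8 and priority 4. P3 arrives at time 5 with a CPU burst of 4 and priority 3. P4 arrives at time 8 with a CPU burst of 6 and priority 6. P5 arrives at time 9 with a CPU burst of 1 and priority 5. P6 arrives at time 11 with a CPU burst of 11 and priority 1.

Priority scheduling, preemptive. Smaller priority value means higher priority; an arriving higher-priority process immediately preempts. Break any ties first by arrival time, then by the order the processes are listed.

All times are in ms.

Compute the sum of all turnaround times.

Timeline: | P1 0-11 | P6 11-22 | P3 22-26 | P2 26-34 | P5 34-35 | P4 35-41 |
Completion: P1=11  P2=34  P3=26  P4=41  P5=35  P6=22
Turnaround (C−A): P1=11  P2=30  P3=21  P4=33  P5=26  P6=11
Turnaround = completion − arrival: P1=11, P2=30, P3=21, P4=33, P5=26, P6=11
Total turnaround = 11 + 30 + 21 + 33 + 26 + 11 = 132

132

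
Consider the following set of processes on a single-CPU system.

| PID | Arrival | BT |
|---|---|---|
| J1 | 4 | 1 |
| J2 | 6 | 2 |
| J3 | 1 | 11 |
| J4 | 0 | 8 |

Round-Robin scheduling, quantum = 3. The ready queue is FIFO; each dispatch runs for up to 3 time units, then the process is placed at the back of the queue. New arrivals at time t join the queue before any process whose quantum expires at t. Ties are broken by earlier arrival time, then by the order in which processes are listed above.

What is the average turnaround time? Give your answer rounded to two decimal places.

12.50

Timeline: | J4 0-3 | J3 3-6 | J4 6-9 | J1 9-10 | J2 10-12 | J3 12-15 | J4 15-17 | J3 17-22 |
Completion: J1=10  J2=12  J3=22  J4=17
Turnaround times: J1=6, J2=6, J3=21, J4=17
Average turnaround = (6+6+21+17) / 4 = 50/4 = 12.50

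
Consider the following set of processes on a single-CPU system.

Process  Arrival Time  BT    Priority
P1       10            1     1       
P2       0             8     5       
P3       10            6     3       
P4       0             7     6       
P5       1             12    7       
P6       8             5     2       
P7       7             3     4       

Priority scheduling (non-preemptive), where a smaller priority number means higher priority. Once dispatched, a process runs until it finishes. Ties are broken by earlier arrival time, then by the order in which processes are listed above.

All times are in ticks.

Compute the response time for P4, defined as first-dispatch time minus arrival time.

Timeline: | P2 0-8 | P6 8-13 | P1 13-14 | P3 14-20 | P7 20-23 | P4 23-30 | P5 30-42 |
Completion: P1=14  P2=8  P3=20  P4=30  P5=42  P6=13  P7=23
Turnaround (C−A): P1=4  P2=8  P3=10  P4=30  P5=41  P6=5  P7=16
Response(P4) = first start − arrival = 23 − 0 = 23

23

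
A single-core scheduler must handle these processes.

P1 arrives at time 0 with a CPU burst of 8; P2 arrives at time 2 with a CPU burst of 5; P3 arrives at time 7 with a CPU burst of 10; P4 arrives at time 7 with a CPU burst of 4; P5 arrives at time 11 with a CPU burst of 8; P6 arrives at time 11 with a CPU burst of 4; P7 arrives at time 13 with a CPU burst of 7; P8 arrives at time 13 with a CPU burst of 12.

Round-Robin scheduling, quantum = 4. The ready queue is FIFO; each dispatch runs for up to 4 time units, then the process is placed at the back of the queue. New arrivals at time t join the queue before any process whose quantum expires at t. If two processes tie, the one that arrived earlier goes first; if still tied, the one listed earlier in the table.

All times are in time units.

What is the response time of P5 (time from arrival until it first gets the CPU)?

Gantt: | P1 0-4 | P2 4-8 | P1 8-12 | P3 12-16 | P4 16-20 | P2 20-21 | P5 21-25 | P6 25-29 | P7 29-33 | P8 33-37 | P3 37-41 | P5 41-45 | P7 45-48 | P8 48-52 | P3 52-54 | P8 54-58 |
Completion: P1=12  P2=21  P3=54  P4=20  P5=45  P6=29  P7=48  P8=58
Response(P5) = first start − arrival = 21 − 11 = 10

10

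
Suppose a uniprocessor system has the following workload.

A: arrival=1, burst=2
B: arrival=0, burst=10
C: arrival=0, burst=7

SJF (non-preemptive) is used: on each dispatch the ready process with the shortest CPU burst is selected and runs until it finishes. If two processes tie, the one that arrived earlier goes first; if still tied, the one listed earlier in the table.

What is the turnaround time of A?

Schedule: | C 0-7 | A 7-9 | B 9-19 |
Completion: A=9  B=19  C=7
Turnaround(A) = completion − arrival = 9 − 1 = 8

8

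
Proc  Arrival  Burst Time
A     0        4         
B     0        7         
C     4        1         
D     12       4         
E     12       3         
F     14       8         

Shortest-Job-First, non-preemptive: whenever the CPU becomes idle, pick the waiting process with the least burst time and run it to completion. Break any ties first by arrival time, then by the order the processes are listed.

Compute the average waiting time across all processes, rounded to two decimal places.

Schedule: | A 0-4 | C 4-5 | B 5-12 | E 12-15 | D 15-19 | F 19-27 |
Completion: A=4  B=12  C=5  D=19  E=15  F=27
Waiting times: A=0, B=5, C=0, D=3, E=0, F=5
Average waiting = (0+5+0+3+0+5) / 6 = 13/6 = 2.17

2.17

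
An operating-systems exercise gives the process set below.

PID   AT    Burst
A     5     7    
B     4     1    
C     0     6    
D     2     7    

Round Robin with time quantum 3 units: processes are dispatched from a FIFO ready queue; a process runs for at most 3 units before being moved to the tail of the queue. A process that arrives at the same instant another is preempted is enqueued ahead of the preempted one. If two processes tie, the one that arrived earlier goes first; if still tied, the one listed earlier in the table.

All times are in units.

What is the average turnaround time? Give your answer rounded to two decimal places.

12.25

Gantt: | C 0-3 | D 3-6 | C 6-9 | B 9-10 | A 10-13 | D 13-16 | A 16-19 | D 19-20 | A 20-21 |
Completion: A=21  B=10  C=9  D=20
Turnaround (C−A): A=16  B=6  C=9  D=18
Turnaround times: A=16, B=6, C=9, D=18
Average turnaround = (16+6+9+18) / 4 = 49/4 = 12.25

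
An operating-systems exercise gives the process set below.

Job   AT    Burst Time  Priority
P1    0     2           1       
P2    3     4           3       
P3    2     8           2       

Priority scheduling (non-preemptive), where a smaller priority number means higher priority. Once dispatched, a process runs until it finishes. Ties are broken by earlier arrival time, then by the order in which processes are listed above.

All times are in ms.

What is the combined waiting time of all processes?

Schedule: | P1 0-2 | P3 2-10 | P2 10-14 |
Completion: P1=2  P2=14  P3=10
Waiting = turnaround − burst: P1=0, P2=7, P3=0
Total waiting = 0 + 7 + 0 = 7

7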